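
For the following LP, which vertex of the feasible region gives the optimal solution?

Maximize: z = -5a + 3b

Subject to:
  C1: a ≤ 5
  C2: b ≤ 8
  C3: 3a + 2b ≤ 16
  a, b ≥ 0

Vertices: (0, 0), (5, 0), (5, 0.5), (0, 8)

Evaluate the objective at each vertex of the feasible region:
  z(0, 0) = 0
  z(5, 0) = -25
  z(5, 0.5) = -23.5
  z(0, 8) = 24  ←
The maximum is at a = 0, b = 8.

(0, 8)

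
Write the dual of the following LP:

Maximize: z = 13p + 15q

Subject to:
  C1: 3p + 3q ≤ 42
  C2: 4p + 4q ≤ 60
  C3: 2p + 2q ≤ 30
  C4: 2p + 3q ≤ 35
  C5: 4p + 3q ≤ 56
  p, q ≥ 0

Primal max cᵀx s.t. Ax ≤ b, x ≥ 0  →  Dual min bᵀy s.t. Aᵀy ≥ c, y ≥ 0.

Minimize: z = 42y1 + 60y2 + 30y3 + 35y4 + 56y5

Subject to:
  3y1 + 4y2 + 2y3 + 2y4 + 4y5 ≥ 13
  3y1 + 4y2 + 2y3 + 3y4 + 3y5 ≥ 15
  y1, y2, y3, y4, y5 ≥ 0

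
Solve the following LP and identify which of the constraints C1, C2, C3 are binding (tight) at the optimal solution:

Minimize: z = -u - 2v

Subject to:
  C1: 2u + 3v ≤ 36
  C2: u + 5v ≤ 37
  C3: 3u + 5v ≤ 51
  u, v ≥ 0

At u = 7, v = 6, compute slack b - a·x for each constraint:
  C1: 36 − 32 = 4  (slack)
  C2: 37 − 37 = 0  (binding)
  C3: 51 − 51 = 0  (binding)

Optimal: u = 7, v = 6
Binding: C2, C3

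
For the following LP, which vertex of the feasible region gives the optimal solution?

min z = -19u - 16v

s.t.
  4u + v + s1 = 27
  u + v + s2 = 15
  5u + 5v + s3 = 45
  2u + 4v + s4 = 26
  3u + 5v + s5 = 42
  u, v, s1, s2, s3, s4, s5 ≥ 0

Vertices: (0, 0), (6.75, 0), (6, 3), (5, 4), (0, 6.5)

Evaluate the objective at each vertex of the feasible region:
  z(0, 0) = 0
  z(6.75, 0) = -128.2
  z(6, 3) = -162  ←
  z(5, 4) = -159
  z(0, 6.5) = -104
The minimum is at u = 6, v = 3.

(6, 3)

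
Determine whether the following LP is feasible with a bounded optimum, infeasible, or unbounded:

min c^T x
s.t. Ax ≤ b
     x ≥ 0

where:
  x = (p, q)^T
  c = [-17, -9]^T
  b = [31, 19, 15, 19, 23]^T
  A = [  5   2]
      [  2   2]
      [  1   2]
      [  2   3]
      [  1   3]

Feasible with a bounded optimal solution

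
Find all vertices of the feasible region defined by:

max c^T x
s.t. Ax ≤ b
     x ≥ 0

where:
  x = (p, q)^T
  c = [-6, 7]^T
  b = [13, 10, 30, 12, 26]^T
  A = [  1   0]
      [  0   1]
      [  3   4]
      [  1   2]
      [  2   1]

(0, 0), (10, 0), (6, 3), (0, 6)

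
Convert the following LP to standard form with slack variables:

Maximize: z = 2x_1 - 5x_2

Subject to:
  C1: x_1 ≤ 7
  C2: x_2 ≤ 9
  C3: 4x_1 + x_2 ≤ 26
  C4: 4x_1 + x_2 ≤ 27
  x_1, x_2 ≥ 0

max z = 2x_1 - 5x_2

s.t.
  x_1 + s1 = 7
  x_2 + s2 = 9
  4x_1 + x_2 + s3 = 26
  4x_1 + x_2 + s4 = 27
  x_1, x_2, s1, s2, s3, s4 ≥ 0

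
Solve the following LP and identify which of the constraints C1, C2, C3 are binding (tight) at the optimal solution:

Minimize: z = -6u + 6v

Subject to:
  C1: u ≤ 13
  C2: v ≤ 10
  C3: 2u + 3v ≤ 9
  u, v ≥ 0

At u = 4.5, v = 0, compute slack b - a·x for each constraint:
  C1: 13 − 4.5 = 8.5  (slack)
  C2: 10 − 0 = 10  (slack)
  C3: 9 − 9 = 0  (binding)

Optimal: u = 4.5, v = 0
Binding: C3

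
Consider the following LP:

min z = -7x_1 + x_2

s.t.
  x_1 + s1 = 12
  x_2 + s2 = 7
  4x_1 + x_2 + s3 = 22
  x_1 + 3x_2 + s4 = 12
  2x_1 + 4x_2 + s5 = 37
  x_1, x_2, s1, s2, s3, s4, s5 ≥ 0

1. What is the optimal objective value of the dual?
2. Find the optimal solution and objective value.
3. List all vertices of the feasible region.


1. -38.5
2. x_1 = 5.5, x_2 = 0, z = -38.5
3. (0, 0), (5.5, 0), (4.909, 2.364), (0, 4)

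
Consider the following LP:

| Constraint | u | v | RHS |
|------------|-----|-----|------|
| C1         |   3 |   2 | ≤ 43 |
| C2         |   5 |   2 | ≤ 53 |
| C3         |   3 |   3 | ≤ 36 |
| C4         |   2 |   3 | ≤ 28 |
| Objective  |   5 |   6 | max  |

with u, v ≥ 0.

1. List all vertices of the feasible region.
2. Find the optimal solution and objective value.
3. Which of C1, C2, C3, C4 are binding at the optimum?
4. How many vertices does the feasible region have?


1. (0, 0), (10.6, 0), (9.667, 2.333), (8, 4), (0, 9.333)
2. u = 8, v = 4, z = 64
3. C3, C4
4. 5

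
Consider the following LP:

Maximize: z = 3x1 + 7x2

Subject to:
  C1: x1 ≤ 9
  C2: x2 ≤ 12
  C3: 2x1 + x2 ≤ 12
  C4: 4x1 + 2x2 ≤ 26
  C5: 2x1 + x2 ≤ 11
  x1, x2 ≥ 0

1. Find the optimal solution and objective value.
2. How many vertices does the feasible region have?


1. x1 = 0, x2 = 11, z = 77
2. 3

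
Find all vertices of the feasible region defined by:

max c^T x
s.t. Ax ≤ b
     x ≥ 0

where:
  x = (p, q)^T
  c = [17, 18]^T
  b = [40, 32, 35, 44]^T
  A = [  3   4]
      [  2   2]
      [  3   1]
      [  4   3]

(0, 0), (11, 0), (8, 4), (0, 10)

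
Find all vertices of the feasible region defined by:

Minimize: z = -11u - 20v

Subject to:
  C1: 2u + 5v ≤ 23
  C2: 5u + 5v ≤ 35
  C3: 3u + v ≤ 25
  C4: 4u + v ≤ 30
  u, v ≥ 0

(0, 0), (7, 0), (4, 3), (0, 4.6)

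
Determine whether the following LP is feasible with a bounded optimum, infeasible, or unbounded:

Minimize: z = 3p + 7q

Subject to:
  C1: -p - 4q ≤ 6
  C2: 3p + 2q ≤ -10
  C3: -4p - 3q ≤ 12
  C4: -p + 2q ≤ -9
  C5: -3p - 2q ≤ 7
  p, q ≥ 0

Infeasible (no feasible solution exists)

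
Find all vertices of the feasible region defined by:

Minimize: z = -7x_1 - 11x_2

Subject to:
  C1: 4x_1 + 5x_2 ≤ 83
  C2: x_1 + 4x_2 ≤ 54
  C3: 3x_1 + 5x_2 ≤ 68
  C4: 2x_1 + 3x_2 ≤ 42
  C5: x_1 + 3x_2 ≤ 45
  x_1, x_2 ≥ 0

(0, 0), (20.75, 0), (19.5, 1), (6, 10), (0.2857, 13.43), (0, 13.5)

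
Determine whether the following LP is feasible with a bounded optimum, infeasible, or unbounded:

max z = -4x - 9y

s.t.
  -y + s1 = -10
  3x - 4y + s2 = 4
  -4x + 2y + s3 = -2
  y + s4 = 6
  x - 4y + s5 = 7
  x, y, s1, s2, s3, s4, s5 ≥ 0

Infeasible (no feasible solution exists)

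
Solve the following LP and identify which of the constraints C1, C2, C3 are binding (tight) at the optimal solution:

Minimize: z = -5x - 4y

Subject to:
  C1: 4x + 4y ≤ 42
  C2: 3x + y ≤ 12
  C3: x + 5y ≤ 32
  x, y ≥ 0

At x = 2, y = 6, compute slack b - a·x for each constraint:
  C1: 42 − 32 = 10  (slack)
  C2: 12 − 12 = 0  (binding)
  C3: 32 − 32 = 0  (binding)

Optimal: x = 2, y = 6
Binding: C2, C3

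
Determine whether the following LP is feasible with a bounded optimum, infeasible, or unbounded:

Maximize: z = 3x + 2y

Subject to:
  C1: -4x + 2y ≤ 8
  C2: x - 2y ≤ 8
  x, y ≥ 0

Unbounded (objective can increase without bound)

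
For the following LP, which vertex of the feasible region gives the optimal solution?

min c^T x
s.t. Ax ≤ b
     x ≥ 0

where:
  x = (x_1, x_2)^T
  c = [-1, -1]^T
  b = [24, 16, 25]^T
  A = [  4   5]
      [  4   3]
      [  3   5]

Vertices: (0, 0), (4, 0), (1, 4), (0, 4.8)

Evaluate the objective at each vertex of the feasible region:
  z(0, 0) = 0
  z(4, 0) = -4
  z(1, 4) = -5  ←
  z(0, 4.8) = -4.8
The minimum is at x_1 = 1, x_2 = 4.

(1, 4)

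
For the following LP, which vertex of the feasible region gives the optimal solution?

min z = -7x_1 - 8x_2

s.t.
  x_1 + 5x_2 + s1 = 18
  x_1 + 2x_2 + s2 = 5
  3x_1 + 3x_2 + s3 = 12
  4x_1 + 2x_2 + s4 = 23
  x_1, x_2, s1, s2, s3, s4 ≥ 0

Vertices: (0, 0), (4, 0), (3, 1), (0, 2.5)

Evaluate the objective at each vertex of the feasible region:
  z(0, 0) = 0
  z(4, 0) = -28
  z(3, 1) = -29  ←
  z(0, 2.5) = -20
The minimum is at x_1 = 3, x_2 = 1.

(3, 1)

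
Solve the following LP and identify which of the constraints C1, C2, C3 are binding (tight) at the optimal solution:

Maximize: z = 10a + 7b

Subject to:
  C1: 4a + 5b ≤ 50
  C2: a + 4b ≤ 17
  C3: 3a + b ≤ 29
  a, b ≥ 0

At a = 9, b = 2, compute slack b - a·x for each constraint:
  C1: 50 − 46 = 4  (slack)
  C2: 17 − 17 = 0  (binding)
  C3: 29 − 29 = 0  (binding)

Optimal: a = 9, b = 2
Binding: C2, C3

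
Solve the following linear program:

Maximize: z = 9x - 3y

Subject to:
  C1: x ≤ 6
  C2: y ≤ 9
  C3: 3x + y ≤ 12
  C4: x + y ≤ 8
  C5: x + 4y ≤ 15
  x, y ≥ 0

Evaluate the objective at each vertex of the feasible region:
  z(0, 0) = 0
  z(4, 0) = 36  ←
  z(3, 3) = 18
  z(0, 3.75) = -11.25
The maximum is at x = 4, y = 0.

x = 4, y = 0, z = 36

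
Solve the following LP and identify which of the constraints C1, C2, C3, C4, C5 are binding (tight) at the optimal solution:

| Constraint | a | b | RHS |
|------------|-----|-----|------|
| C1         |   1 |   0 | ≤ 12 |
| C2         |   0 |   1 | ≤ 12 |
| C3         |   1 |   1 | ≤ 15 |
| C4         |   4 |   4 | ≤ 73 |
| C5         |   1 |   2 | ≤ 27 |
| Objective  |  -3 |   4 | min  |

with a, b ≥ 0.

At a = 12, b = 0, compute slack b - a·x for each constraint:
  C1: 12 − 12 = 0  (binding)
  C2: 12 − 0 = 12  (slack)
  C3: 15 − 12 = 3  (slack)
  C4: 73 − 48 = 25  (slack)
  C5: 27 − 12 = 15  (slack)

Optimal: a = 12, b = 0
Binding: C1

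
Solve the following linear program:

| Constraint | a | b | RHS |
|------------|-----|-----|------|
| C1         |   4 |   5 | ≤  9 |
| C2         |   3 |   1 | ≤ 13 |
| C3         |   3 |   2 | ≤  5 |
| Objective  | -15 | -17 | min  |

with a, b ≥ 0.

Evaluate the objective at each vertex of the feasible region:
  z(0, 0) = 0
  z(1.667, 0) = -25
  z(1, 1) = -32  ←
  z(0, 1.8) = -30.6
The minimum is at a = 1, b = 1.

a = 1, b = 1, z = -32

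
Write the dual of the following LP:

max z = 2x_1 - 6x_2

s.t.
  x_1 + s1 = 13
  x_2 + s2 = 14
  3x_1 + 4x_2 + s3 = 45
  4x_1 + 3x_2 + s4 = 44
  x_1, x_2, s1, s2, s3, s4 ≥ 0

Primal max cᵀx s.t. Ax ≤ b, x ≥ 0  →  Dual min bᵀy s.t. Aᵀy ≥ c, y ≥ 0.

Minimize: z = 13y1 + 14y2 + 45y3 + 44y4

Subject to:
  y1 + 3y3 + 4y4 ≥ 2
  y2 + 4y3 + 3y4 ≥ -6
  y1, y2, y3, y4 ≥ 0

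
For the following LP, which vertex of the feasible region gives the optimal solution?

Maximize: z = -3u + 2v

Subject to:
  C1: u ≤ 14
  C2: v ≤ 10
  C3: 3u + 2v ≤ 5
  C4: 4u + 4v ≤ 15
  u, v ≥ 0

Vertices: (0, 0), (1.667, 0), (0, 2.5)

Evaluate the objective at each vertex of the feasible region:
  z(0, 0) = 0
  z(1.667, 0) = -5
  z(0, 2.5) = 5  ←
The maximum is at u = 0, v = 2.5.

(0, 2.5)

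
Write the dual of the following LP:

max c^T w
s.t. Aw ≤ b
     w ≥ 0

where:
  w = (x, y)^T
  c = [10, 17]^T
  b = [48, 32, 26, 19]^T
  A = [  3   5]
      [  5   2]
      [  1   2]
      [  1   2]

Primal max cᵀx s.t. Ax ≤ b, x ≥ 0  →  Dual min bᵀy s.t. Aᵀy ≥ c, y ≥ 0.

Minimize: z = 48y1 + 32y2 + 26y3 + 19y4

Subject to:
  3y1 + 5y2 + y3 + y4 ≥ 10
  5y1 + 2y2 + 2y3 + 2y4 ≥ 17
  y1, y2, y3, y4 ≥ 0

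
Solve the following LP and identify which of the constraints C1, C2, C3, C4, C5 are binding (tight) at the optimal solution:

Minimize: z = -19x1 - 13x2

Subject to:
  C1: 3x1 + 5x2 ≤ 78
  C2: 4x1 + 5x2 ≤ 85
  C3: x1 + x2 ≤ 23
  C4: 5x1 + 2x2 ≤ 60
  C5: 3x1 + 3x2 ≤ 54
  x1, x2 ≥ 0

At x1 = 8, x2 = 10, compute slack b - a·x for each constraint:
  C1: 78 − 74 = 4  (slack)
  C2: 85 − 82 = 3  (slack)
  C3: 23 − 18 = 5  (slack)
  C4: 60 − 60 = 0  (binding)
  C5: 54 − 54 = 0  (binding)

Optimal: x1 = 8, x2 = 10
Binding: C4, C5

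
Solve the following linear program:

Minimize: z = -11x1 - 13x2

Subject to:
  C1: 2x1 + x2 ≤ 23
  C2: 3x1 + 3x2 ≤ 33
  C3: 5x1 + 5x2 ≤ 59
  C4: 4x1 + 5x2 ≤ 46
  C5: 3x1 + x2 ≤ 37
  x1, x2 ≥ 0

Evaluate the objective at each vertex of the feasible region:
  z(0, 0) = 0
  z(11, 0) = -121
  z(9, 2) = -125  ←
  z(0, 9.2) = -119.6
The minimum is at x1 = 9, x2 = 2.

x1 = 9, x2 = 2, z = -125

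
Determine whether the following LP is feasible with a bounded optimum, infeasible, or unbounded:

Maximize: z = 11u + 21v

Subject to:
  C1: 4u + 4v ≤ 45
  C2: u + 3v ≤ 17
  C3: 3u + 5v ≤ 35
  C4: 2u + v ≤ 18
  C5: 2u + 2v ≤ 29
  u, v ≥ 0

Feasible with a bounded optimal solution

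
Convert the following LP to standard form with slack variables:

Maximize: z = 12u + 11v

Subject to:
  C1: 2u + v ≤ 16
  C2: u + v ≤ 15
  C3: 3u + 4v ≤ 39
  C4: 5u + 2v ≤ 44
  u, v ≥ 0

max z = 12u + 11v

s.t.
  2u + v + s1 = 16
  u + v + s2 = 15
  3u + 4v + s3 = 39
  5u + 2v + s4 = 44
  u, v, s1, s2, s3, s4 ≥ 0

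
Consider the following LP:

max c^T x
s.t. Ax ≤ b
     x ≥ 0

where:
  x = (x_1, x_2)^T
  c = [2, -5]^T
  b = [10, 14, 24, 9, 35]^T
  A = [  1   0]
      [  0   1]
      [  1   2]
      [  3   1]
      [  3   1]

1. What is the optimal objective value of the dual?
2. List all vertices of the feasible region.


1. 6
2. (0, 0), (3, 0), (0, 9)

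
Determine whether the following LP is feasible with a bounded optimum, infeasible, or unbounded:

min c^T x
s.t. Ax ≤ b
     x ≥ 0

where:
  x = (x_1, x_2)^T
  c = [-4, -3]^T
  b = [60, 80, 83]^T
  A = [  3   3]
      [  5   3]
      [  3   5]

Feasible with a bounded optimal solution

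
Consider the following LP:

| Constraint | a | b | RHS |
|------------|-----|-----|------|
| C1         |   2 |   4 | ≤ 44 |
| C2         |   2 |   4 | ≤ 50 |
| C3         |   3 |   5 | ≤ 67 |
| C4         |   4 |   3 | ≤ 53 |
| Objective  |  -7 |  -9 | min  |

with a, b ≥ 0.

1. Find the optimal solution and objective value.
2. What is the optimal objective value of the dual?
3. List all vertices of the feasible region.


1. a = 8, b = 7, z = -119
2. -119
3. (0, 0), (13.25, 0), (8, 7), (0, 11)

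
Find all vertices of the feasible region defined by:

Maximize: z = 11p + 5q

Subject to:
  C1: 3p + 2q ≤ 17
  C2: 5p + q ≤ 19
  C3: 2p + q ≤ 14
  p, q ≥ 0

(0, 0), (3.8, 0), (3, 4), (0, 8.5)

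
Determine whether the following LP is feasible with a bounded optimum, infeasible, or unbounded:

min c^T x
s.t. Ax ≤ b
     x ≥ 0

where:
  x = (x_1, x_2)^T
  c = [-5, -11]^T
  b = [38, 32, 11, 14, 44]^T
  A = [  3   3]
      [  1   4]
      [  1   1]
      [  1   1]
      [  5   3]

Feasible with a bounded optimal solution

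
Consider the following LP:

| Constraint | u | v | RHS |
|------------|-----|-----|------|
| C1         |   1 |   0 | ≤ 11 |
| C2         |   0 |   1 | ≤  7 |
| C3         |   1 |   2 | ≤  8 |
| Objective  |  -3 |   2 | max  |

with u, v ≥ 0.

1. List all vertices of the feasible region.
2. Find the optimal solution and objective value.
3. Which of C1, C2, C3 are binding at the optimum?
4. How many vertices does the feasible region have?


1. (0, 0), (8, 0), (0, 4)
2. u = 0, v = 4, z = 8
3. C3
4. 3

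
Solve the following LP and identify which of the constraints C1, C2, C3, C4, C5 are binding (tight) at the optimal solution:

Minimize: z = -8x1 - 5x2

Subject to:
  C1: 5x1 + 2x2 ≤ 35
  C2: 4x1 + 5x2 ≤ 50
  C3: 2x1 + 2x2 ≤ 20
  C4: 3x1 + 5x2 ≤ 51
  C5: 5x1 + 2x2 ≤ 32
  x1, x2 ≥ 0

At x1 = 4, x2 = 6, compute slack b - a·x for each constraint:
  C1: 35 − 32 = 3  (slack)
  C2: 50 − 46 = 4  (slack)
  C3: 20 − 20 = 0  (binding)
  C4: 51 − 42 = 9  (slack)
  C5: 32 − 32 = 0  (binding)

Optimal: x1 = 4, x2 = 6
Binding: C3, C5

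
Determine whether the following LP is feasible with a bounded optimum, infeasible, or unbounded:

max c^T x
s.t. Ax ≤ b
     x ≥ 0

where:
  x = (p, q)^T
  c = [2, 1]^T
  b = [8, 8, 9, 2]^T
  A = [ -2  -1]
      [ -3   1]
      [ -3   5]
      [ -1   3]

Unbounded (objective can increase without bound)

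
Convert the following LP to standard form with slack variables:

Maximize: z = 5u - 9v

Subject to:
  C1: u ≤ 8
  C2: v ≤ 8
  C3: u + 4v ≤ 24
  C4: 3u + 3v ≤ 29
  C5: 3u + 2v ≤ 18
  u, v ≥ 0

max z = 5u - 9v

s.t.
  u + s1 = 8
  v + s2 = 8
  u + 4v + s3 = 24
  3u + 3v + s4 = 29
  3u + 2v + s5 = 18
  u, v, s1, s2, s3, s4, s5 ≥ 0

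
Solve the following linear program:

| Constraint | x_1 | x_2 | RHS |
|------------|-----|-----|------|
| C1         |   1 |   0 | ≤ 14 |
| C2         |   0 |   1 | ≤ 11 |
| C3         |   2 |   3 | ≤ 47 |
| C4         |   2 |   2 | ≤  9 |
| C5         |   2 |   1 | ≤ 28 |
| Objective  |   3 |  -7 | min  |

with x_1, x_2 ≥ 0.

Evaluate the objective at each vertex of the feasible region:
  z(0, 0) = 0
  z(4.5, 0) = 13.5
  z(0, 4.5) = -31.5  ←
The minimum is at x_1 = 0, x_2 = 4.5.

x_1 = 0, x_2 = 4.5, z = -31.5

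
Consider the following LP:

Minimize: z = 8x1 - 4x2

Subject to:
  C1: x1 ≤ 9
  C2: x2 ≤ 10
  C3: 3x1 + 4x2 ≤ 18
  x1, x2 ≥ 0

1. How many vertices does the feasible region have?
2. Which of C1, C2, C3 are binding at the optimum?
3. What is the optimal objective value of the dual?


1. 3
2. C3
3. -18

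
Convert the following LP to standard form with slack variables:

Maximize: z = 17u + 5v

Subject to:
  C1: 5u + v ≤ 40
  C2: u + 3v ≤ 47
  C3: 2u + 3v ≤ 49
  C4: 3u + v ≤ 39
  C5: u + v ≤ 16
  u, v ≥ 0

max z = 17u + 5v

s.t.
  5u + v + s1 = 40
  u + 3v + s2 = 47
  2u + 3v + s3 = 49
  3u + v + s4 = 39
  u + v + s5 = 16
  u, v, s1, s2, s3, s4, s5 ≥ 0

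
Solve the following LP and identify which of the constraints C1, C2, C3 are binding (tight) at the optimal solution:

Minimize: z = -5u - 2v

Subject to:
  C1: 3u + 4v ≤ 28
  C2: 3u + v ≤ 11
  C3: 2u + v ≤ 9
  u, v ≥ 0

At u = 2, v = 5, compute slack b - a·x for each constraint:
  C1: 28 − 26 = 2  (slack)
  C2: 11 − 11 = 0  (binding)
  C3: 9 − 9 = 0  (binding)

Optimal: u = 2, v = 5
Binding: C2, C3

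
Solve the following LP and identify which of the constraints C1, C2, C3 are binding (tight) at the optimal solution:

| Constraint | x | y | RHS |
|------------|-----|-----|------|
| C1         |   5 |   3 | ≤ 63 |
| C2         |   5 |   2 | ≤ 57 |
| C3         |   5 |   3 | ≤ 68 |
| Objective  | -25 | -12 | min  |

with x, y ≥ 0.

At x = 9, y = 6, compute slack b - a·x for each constraint:
  C1: 63 − 63 = 0  (binding)
  C2: 57 − 57 = 0  (binding)
  C3: 68 − 63 = 5  (slack)

Optimal: x = 9, y = 6
Binding: C1, C2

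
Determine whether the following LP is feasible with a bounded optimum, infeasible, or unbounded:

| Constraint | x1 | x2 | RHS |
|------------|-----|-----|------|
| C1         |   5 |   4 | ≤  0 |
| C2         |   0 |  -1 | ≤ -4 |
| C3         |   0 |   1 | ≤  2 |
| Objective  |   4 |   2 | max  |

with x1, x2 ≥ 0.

Infeasible (no feasible solution exists)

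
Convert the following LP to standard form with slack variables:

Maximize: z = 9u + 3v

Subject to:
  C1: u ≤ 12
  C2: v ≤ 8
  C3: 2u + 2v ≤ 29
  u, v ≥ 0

max z = 9u + 3v

s.t.
  u + s1 = 12
  v + s2 = 8
  2u + 2v + s3 = 29
  u, v, s1, s2, s3 ≥ 0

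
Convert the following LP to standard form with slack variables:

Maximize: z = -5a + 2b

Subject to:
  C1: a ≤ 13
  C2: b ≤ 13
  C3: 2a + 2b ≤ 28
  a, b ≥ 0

max z = -5a + 2b

s.t.
  a + s1 = 13
  b + s2 = 13
  2a + 2b + s3 = 28
  a, b, s1, s2, s3 ≥ 0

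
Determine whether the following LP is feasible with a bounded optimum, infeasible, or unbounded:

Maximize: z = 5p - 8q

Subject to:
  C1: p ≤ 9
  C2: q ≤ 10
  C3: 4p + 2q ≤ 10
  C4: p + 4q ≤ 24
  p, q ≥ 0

Feasible with a bounded optimal solution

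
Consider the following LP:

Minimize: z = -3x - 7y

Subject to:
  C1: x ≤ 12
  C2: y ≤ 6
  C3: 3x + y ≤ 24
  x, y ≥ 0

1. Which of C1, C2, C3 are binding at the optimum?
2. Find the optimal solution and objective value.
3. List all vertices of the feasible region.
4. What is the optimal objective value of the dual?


1. C2, C3
2. x = 6, y = 6, z = -60
3. (0, 0), (8, 0), (6, 6), (0, 6)
4. -60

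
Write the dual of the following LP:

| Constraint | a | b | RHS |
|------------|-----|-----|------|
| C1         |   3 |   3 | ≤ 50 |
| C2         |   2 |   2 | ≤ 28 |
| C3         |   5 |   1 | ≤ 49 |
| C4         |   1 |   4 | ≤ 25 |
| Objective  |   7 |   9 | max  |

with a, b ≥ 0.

Primal max cᵀx s.t. Ax ≤ b, x ≥ 0  →  Dual min bᵀy s.t. Aᵀy ≥ c, y ≥ 0.

Minimize: z = 50y1 + 28y2 + 49y3 + 25y4

Subject to:
  3y1 + 2y2 + 5y3 + y4 ≥ 7
  3y1 + 2y2 + y3 + 4y4 ≥ 9
  y1, y2, y3, y4 ≥ 0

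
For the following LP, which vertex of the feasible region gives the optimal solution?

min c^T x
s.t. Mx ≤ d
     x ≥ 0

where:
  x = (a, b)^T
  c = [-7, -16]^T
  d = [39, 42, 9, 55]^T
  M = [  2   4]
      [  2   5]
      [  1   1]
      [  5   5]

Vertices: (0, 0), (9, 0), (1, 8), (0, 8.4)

Evaluate the objective at each vertex of the feasible region:
  z(0, 0) = 0
  z(9, 0) = -63
  z(1, 8) = -135  ←
  z(0, 8.4) = -134.4
The minimum is at a = 1, b = 8.

(1, 8)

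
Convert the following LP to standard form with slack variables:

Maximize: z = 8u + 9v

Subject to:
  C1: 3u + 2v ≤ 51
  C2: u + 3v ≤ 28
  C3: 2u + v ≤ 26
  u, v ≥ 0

max z = 8u + 9v

s.t.
  3u + 2v + s1 = 51
  u + 3v + s2 = 28
  2u + v + s3 = 26
  u, v, s1, s2, s3 ≥ 0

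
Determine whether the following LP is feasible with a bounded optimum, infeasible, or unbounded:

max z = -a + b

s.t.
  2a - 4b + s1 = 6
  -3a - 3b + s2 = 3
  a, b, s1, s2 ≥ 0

Unbounded (objective can increase without bound)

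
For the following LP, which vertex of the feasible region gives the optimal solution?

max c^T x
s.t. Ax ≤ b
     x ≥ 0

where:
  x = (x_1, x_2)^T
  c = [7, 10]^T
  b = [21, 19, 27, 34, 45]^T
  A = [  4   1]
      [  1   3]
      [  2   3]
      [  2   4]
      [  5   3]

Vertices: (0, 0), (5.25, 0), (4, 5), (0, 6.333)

Evaluate the objective at each vertex of the feasible region:
  z(0, 0) = 0
  z(5.25, 0) = 36.75
  z(4, 5) = 78  ←
  z(0, 6.333) = 63.33
The maximum is at x_1 = 4, x_2 = 5.

(4, 5)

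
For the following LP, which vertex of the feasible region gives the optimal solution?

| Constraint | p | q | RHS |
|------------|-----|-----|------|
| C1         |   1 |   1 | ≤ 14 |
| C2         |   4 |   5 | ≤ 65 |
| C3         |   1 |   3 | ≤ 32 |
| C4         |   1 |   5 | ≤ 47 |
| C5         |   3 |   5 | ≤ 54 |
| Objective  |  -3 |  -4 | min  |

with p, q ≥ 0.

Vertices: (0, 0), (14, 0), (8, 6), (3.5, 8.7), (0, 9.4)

Evaluate the objective at each vertex of the feasible region:
  z(0, 0) = 0
  z(14, 0) = -42
  z(8, 6) = -48  ←
  z(3.5, 8.7) = -45.3
  z(0, 9.4) = -37.6
The minimum is at p = 8, q = 6.

(8, 6)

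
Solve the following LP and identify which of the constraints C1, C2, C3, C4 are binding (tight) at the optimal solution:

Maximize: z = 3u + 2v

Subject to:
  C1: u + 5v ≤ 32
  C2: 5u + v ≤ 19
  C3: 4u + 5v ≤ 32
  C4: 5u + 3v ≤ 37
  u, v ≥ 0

At u = 3, v = 4, compute slack b - a·x for each constraint:
  C1: 32 − 23 = 9  (slack)
  C2: 19 − 19 = 0  (binding)
  C3: 32 − 32 = 0  (binding)
  C4: 37 − 27 = 10  (slack)

Optimal: u = 3, v = 4
Binding: C2, C3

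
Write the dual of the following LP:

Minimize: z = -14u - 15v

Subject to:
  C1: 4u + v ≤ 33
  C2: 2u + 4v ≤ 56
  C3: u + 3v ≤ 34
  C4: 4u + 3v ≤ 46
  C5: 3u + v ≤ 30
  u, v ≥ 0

Primal min cᵀx s.t. Ax ≤ b, x ≥ 0  →  Dual max −bᵀy s.t. Aᵀy ≥ −c, y ≥ 0.

Maximize: z = -33y1 - 56y2 - 34y3 - 46y4 - 30y5

Subject to:
  4y1 + 2y2 + y3 + 4y4 + 3y5 ≥ 14
  y1 + 4y2 + 3y3 + 3y4 + y5 ≥ 15
  y1, y2, y3, y4, y5 ≥ 0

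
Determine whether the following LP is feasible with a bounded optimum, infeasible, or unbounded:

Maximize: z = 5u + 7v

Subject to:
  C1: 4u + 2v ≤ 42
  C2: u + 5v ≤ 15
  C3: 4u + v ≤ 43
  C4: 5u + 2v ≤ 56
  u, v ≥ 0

Feasible with a bounded optimal solution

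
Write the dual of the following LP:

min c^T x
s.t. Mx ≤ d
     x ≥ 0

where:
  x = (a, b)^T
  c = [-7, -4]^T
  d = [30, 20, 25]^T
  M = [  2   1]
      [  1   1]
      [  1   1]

Primal min cᵀx s.t. Ax ≤ b, x ≥ 0  →  Dual max −bᵀy s.t. Aᵀy ≥ −c, y ≥ 0.

Maximize: z = -30y1 - 20y2 - 25y3

Subject to:
  2y1 + y2 + y3 ≥ 7
  y1 + y2 + y3 ≥ 4
  y1, y2, y3 ≥ 0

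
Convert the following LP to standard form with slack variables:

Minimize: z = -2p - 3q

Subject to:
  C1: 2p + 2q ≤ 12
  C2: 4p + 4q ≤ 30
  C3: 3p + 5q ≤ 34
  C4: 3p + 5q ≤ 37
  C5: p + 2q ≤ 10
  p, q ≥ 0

min z = -2p - 3q

s.t.
  2p + 2q + s1 = 12
  4p + 4q + s2 = 30
  3p + 5q + s3 = 34
  3p + 5q + s4 = 37
  p + 2q + s5 = 10
  p, q, s1, s2, s3, s4, s5 ≥ 0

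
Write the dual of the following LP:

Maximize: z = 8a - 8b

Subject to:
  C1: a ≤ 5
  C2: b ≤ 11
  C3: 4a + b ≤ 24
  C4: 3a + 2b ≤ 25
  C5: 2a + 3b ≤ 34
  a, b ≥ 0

Primal max cᵀx s.t. Ax ≤ b, x ≥ 0  →  Dual min bᵀy s.t. Aᵀy ≥ c, y ≥ 0.

Minimize: z = 5y1 + 11y2 + 24y3 + 25y4 + 34y5

Subject to:
  y1 + 4y3 + 3y4 + 2y5 ≥ 8
  y2 + y3 + 2y4 + 3y5 ≥ -8
  y1, y2, y3, y4, y5 ≥ 0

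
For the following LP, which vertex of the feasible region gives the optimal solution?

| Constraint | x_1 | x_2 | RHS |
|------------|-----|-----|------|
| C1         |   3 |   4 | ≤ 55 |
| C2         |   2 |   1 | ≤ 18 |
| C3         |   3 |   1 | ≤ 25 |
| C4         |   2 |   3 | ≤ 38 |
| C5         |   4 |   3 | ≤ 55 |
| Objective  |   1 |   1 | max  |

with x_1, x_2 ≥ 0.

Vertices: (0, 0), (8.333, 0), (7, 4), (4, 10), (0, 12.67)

Evaluate the objective at each vertex of the feasible region:
  z(0, 0) = 0
  z(8.333, 0) = 8.333
  z(7, 4) = 11
  z(4, 10) = 14  ←
  z(0, 12.67) = 12.67
The maximum is at x_1 = 4, x_2 = 10.

(4, 10)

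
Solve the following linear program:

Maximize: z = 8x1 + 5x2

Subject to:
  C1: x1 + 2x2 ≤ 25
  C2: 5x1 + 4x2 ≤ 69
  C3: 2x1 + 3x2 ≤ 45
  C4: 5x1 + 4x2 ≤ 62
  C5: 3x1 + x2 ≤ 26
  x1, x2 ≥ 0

Evaluate the objective at each vertex of the feasible region:
  z(0, 0) = 0
  z(8.667, 0) = 69.33
  z(6, 8) = 88  ←
  z(4, 10.5) = 84.5
  z(0, 12.5) = 62.5
The maximum is at x1 = 6, x2 = 8.

x1 = 6, x2 = 8, z = 88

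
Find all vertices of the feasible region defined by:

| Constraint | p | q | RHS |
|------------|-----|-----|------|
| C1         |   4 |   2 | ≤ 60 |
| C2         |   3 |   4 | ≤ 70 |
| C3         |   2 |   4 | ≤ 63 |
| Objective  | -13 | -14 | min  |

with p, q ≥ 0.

(0, 0), (15, 0), (10, 10), (7, 12.25), (0, 15.75)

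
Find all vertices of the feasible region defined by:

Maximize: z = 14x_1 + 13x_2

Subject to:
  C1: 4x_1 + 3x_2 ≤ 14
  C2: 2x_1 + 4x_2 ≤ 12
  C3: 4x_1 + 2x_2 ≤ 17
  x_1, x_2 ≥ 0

(0, 0), (3.5, 0), (2, 2), (0, 3)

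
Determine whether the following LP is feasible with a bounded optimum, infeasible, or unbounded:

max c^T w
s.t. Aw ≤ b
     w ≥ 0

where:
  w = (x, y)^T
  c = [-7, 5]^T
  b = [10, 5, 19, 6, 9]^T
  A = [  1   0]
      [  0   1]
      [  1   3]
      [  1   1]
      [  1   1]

Feasible with a bounded optimal solution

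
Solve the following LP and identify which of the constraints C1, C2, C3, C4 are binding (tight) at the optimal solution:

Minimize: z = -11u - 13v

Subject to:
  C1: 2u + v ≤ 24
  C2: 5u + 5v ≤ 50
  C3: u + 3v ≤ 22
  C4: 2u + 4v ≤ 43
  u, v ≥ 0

At u = 4, v = 6, compute slack b - a·x for each constraint:
  C1: 24 − 14 = 10  (slack)
  C2: 50 − 50 = 0  (binding)
  C3: 22 − 22 = 0  (binding)
  C4: 43 − 32 = 11  (slack)

Optimal: u = 4, v = 6
Binding: C2, C3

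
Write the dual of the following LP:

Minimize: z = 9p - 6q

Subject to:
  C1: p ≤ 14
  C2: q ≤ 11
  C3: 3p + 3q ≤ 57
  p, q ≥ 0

Primal min cᵀx s.t. Ax ≤ b, x ≥ 0  →  Dual max −bᵀy s.t. Aᵀy ≥ −c, y ≥ 0.

Maximize: z = -14y1 - 11y2 - 57y3

Subject to:
  y1 + 3y3 ≥ -9
  y2 + 3y3 ≥ 6
  y1, y2, y3 ≥ 0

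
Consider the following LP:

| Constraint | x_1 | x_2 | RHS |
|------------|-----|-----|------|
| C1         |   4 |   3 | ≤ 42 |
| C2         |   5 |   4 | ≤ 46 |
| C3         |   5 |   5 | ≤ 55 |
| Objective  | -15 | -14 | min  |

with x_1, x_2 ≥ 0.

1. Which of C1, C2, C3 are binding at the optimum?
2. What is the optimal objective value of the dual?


1. C2, C3
2. -156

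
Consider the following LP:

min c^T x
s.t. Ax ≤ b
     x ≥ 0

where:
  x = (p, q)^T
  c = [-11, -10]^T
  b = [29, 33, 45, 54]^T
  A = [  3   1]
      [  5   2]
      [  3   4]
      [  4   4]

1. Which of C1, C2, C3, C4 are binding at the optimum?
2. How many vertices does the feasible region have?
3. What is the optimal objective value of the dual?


1. C2, C3
2. 4
3. -123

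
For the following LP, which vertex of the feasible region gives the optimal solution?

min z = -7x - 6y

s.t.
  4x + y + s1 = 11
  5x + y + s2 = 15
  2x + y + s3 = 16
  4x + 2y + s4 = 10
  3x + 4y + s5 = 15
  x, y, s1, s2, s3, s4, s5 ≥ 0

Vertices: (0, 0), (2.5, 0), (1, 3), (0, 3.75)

Evaluate the objective at each vertex of the feasible region:
  z(0, 0) = 0
  z(2.5, 0) = -17.5
  z(1, 3) = -25  ←
  z(0, 3.75) = -22.5
The minimum is at x = 1, y = 3.

(1, 3)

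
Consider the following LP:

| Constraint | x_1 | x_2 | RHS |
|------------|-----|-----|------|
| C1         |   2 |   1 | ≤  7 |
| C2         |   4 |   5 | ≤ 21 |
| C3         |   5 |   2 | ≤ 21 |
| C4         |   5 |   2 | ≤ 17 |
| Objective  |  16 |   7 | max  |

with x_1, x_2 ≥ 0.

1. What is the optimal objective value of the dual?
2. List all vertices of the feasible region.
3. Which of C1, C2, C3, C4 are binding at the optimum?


1. 55
2. (0, 0), (3.4, 0), (3, 1), (2.333, 2.333), (0, 4.2)
3. C1, C4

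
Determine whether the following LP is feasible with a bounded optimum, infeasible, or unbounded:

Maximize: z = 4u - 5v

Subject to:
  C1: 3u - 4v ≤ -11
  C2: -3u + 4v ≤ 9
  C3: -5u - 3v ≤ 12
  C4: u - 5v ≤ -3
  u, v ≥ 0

Infeasible (no feasible solution exists)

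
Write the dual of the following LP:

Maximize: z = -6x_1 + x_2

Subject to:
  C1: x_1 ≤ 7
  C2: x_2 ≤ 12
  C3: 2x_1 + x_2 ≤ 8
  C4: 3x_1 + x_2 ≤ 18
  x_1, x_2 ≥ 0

Primal max cᵀx s.t. Ax ≤ b, x ≥ 0  →  Dual min bᵀy s.t. Aᵀy ≥ c, y ≥ 0.

Minimize: z = 7y1 + 12y2 + 8y3 + 18y4

Subject to:
  y1 + 2y3 + 3y4 ≥ -6
  y2 + y3 + y4 ≥ 1
  y1, y2, y3, y4 ≥ 0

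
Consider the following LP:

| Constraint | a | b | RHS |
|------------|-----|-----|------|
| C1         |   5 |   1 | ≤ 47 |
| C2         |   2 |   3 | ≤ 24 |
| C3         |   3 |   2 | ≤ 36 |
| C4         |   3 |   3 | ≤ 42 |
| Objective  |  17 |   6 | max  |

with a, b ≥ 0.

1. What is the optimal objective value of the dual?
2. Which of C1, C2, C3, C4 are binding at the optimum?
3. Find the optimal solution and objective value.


1. 165
2. C1, C2
3. a = 9, b = 2, z = 165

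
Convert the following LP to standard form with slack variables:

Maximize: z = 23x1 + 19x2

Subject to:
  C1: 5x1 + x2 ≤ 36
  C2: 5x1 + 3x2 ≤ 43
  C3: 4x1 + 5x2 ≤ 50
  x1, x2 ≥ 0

max z = 23x1 + 19x2

s.t.
  5x1 + x2 + s1 = 36
  5x1 + 3x2 + s2 = 43
  4x1 + 5x2 + s3 = 50
  x1, x2, s1, s2, s3 ≥ 0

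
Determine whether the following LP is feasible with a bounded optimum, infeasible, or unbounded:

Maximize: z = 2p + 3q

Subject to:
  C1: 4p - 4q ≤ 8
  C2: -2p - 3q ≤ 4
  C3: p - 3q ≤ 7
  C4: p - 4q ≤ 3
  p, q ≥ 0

Unbounded (objective can increase without bound)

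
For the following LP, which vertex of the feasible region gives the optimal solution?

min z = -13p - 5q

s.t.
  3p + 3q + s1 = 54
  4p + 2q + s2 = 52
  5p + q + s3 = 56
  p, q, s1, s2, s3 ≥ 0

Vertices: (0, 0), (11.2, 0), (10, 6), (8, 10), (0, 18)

Evaluate the objective at each vertex of the feasible region:
  z(0, 0) = 0
  z(11.2, 0) = -145.6
  z(10, 6) = -160  ←
  z(8, 10) = -154
  z(0, 18) = -90
The minimum is at p = 10, q = 6.

(10, 6)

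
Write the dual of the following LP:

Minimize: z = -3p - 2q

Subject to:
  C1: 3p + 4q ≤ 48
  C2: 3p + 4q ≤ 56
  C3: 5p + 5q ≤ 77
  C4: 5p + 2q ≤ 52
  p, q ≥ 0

Primal min cᵀx s.t. Ax ≤ b, x ≥ 0  →  Dual max −bᵀy s.t. Aᵀy ≥ −c, y ≥ 0.

Maximize: z = -48y1 - 56y2 - 77y3 - 52y4

Subject to:
  3y1 + 3y2 + 5y3 + 5y4 ≥ 3
  4y1 + 4y2 + 5y3 + 2y4 ≥ 2
  y1, y2, y3, y4 ≥ 0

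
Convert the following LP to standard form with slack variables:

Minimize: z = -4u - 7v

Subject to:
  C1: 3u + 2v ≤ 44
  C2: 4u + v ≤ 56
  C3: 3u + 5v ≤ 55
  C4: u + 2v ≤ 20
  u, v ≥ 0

min z = -4u - 7v

s.t.
  3u + 2v + s1 = 44
  4u + v + s2 = 56
  3u + 5v + s3 = 55
  u + 2v + s4 = 20
  u, v, s1, s2, s3, s4 ≥ 0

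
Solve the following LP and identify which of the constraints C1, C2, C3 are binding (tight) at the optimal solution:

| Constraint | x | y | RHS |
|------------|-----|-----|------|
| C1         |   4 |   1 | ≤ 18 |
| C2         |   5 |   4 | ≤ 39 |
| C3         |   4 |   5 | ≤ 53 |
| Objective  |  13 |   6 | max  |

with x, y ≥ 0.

At x = 3, y = 6, compute slack b - a·x for each constraint:
  C1: 18 − 18 = 0  (binding)
  C2: 39 − 39 = 0  (binding)
  C3: 53 − 42 = 11  (slack)

Optimal: x = 3, y = 6
Binding: C1, C2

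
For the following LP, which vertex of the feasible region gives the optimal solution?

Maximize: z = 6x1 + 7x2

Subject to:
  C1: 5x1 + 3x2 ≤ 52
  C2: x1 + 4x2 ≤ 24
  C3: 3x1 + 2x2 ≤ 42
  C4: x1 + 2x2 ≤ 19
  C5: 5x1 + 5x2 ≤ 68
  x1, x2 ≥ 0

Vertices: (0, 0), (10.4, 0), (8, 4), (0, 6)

Evaluate the objective at each vertex of the feasible region:
  z(0, 0) = 0
  z(10.4, 0) = 62.4
  z(8, 4) = 76  ←
  z(0, 6) = 42
The maximum is at x1 = 8, x2 = 4.

(8, 4)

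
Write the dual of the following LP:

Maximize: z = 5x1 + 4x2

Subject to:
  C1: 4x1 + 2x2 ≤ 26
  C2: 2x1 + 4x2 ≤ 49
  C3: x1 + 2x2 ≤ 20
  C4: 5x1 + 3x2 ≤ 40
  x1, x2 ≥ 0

Primal max cᵀx s.t. Ax ≤ b, x ≥ 0  →  Dual min bᵀy s.t. Aᵀy ≥ c, y ≥ 0.

Minimize: z = 26y1 + 49y2 + 20y3 + 40y4

Subject to:
  4y1 + 2y2 + y3 + 5y4 ≥ 5
  2y1 + 4y2 + 2y3 + 3y4 ≥ 4
  y1, y2, y3, y4 ≥ 0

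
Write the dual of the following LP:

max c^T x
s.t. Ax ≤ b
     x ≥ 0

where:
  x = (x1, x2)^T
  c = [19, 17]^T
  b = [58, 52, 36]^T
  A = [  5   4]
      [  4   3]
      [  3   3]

Primal max cᵀx s.t. Ax ≤ b, x ≥ 0  →  Dual min bᵀy s.t. Aᵀy ≥ c, y ≥ 0.

Minimize: z = 58y1 + 52y2 + 36y3

Subject to:
  5y1 + 4y2 + 3y3 ≥ 19
  4y1 + 3y2 + 3y3 ≥ 17
  y1, y2, y3 ≥ 0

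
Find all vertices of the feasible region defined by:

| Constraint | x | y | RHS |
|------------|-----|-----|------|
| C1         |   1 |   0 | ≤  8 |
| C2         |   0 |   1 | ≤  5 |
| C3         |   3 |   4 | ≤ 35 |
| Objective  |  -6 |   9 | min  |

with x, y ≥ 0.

(0, 0), (8, 0), (8, 2.75), (5, 5), (0, 5)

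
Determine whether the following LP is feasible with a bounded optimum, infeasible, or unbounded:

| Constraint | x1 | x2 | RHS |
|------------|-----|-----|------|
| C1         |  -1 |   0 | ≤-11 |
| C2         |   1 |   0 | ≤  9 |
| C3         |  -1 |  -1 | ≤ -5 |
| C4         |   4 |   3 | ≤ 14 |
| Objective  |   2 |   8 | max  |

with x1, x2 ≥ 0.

Infeasible (no feasible solution exists)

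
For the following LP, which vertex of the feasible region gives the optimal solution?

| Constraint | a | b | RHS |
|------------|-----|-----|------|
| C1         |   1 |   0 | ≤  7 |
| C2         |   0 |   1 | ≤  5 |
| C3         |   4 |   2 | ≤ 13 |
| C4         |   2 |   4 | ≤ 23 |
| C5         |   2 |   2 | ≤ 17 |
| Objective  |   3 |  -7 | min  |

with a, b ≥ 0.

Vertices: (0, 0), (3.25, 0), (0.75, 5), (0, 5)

Evaluate the objective at each vertex of the feasible region:
  z(0, 0) = 0
  z(3.25, 0) = 9.75
  z(0.75, 5) = -32.75
  z(0, 5) = -35  ←
The minimum is at a = 0, b = 5.

(0, 5)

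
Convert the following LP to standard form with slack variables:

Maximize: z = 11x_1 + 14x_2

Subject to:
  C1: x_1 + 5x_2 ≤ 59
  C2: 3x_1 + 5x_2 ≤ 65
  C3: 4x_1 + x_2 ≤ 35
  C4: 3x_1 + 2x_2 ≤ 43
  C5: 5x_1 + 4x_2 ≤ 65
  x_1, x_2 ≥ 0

max z = 11x_1 + 14x_2

s.t.
  x_1 + 5x_2 + s1 = 59
  3x_1 + 5x_2 + s2 = 65
  4x_1 + x_2 + s3 = 35
  3x_1 + 2x_2 + s4 = 43
  5x_1 + 4x_2 + s5 = 65
  x_1, x_2, s1, s2, s3, s4, s5 ≥ 0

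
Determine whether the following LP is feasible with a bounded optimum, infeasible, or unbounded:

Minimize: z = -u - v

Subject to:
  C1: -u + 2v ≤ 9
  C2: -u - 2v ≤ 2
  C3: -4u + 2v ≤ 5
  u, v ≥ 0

Unbounded (objective can decrease without bound)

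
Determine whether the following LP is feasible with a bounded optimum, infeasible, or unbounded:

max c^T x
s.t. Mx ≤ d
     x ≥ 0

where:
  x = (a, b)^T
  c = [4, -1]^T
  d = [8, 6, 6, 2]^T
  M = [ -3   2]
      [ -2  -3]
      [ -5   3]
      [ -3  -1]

Unbounded (objective can increase without bound)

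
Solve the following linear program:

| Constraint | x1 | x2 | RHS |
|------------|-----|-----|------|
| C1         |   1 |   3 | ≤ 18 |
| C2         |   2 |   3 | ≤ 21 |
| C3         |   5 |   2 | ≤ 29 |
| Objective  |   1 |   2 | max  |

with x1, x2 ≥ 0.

Evaluate the objective at each vertex of the feasible region:
  z(0, 0) = 0
  z(5.8, 0) = 5.8
  z(4.091, 4.273) = 12.64
  z(3, 5) = 13  ←
  z(0, 6) = 12
The maximum is at x1 = 3, x2 = 5.

x1 = 3, x2 = 5, z = 13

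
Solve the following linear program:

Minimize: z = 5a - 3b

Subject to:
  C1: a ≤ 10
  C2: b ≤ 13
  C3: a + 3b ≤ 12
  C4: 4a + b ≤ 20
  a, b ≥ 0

Evaluate the objective at each vertex of the feasible region:
  z(0, 0) = 0
  z(5, 0) = 25
  z(4.364, 2.545) = 14.18
  z(0, 4) = -12  ←
The minimum is at a = 0, b = 4.

a = 0, b = 4, z = -12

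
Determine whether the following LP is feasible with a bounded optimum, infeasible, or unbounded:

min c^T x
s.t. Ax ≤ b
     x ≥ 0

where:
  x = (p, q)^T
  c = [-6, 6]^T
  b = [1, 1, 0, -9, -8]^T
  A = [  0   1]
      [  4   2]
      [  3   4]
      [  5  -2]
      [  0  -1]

Infeasible (no feasible solution exists)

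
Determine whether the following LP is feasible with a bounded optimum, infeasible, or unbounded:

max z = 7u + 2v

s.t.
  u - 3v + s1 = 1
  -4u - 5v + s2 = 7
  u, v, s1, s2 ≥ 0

Unbounded (objective can increase without bound)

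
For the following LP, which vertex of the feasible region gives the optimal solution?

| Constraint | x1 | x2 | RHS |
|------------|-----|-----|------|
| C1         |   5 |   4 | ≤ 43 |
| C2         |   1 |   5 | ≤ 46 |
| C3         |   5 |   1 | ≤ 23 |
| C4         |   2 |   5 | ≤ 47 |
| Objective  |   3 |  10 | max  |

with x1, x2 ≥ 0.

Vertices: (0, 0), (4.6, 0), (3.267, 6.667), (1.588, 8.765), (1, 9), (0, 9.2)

Evaluate the objective at each vertex of the feasible region:
  z(0, 0) = 0
  z(4.6, 0) = 13.8
  z(3.267, 6.667) = 76.47
  z(1.588, 8.765) = 92.41
  z(1, 9) = 93  ←
  z(0, 9.2) = 92
The maximum is at x1 = 1, x2 = 9.

(1, 9)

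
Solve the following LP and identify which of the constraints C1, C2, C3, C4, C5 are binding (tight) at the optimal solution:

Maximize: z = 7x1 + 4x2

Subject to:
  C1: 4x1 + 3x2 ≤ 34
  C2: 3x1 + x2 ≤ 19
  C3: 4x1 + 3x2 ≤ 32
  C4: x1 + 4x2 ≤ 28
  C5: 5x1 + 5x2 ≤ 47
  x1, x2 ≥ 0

At x1 = 5, x2 = 4, compute slack b - a·x for each constraint:
  C1: 34 − 32 = 2  (slack)
  C2: 19 − 19 = 0  (binding)
  C3: 32 − 32 = 0  (binding)
  C4: 28 − 21 = 7  (slack)
  C5: 47 − 45 = 2  (slack)

Optimal: x1 = 5, x2 = 4
Binding: C2, C3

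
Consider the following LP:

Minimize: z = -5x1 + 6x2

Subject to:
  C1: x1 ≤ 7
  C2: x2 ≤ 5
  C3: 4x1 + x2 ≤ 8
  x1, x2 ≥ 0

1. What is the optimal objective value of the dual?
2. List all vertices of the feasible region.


1. -10
2. (0, 0), (2, 0), (0.75, 5), (0, 5)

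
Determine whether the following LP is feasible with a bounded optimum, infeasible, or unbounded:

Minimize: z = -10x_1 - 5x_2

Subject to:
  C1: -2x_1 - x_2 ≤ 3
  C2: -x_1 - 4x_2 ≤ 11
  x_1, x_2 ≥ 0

Unbounded (objective can decrease without bound)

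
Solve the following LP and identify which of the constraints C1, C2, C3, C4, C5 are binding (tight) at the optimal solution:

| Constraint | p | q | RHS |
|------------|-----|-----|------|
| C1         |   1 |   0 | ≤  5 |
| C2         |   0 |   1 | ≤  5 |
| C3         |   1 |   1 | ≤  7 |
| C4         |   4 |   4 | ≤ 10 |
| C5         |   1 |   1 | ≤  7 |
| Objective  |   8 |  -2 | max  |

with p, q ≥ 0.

At p = 2.5, q = 0, compute slack b - a·x for each constraint:
  C1: 5 − 2.5 = 2.5  (slack)
  C2: 5 − 0 = 5  (slack)
  C3: 7 − 2.5 = 4.5  (slack)
  C4: 10 − 10 = 0  (binding)
  C5: 7 − 2.5 = 4.5  (slack)

Optimal: p = 2.5, q = 0
Binding: C4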